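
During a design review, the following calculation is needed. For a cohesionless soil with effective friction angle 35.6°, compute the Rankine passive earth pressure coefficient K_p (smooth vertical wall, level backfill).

3.79

K_p = (1 + sin φ)/(1 − sin φ) = tan²(45° + 35.6°/2) = 3.786.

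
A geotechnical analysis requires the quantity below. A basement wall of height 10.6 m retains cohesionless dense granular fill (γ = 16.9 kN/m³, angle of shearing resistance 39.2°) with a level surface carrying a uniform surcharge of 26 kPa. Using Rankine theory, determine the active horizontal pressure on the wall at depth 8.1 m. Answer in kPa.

36.7 kPa

K_a = (1 − sin φ)/(1 + sin φ) = 0.2255.
σ_v = γz + q = 16.9 × 8.1 + 26 = 162.9 kPa.
σ_h = K_a σ_v = 0.2255 × 162.9 = 36.73 kPa.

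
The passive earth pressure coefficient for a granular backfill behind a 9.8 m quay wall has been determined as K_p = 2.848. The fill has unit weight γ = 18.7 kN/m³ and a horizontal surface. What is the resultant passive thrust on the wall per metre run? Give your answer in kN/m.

P = ½ K_p γ H² = 0.5 × 2.848 × 18.7 × 9.8² = 2557 kN/m.

2560 kN/m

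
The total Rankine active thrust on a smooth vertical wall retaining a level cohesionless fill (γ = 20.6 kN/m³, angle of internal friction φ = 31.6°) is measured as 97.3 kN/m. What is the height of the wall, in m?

K_a = 0.3123. P_a = ½ K_a γ H² ⇒ H = √(2P_a/(K_a γ)).
H = √(2×97.3/(0.3123×20.6)) = 5.499 m.

5.50 m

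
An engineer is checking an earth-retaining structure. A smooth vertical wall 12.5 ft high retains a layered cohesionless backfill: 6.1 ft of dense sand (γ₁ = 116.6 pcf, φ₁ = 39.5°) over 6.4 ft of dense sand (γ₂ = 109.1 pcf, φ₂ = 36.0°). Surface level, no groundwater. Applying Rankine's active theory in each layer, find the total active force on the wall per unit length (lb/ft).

K_a1 = tan²(45°−39.5°/2) = 0.2224; K_a2 = tan²(45°−36.0°/2) = 0.2596.
Layer 1: σ at base = K_a1 γ₁ h₁ = 158.2 psf; P₁ = ½×158.2×6.1 = 482.5.
Layer 2: σ_v at top = γ₁h₁ = 711.3; σ_h top = K_a2×711.3 = 184.7; σ_h base = K_a2×(711.3+109.1×6.4) = 365.9.
P₂ = ½(184.7+365.9)×6.4 = 1762. Total P_a = 482.5+1762 = 2244 lb/ft.

2240 lb/ft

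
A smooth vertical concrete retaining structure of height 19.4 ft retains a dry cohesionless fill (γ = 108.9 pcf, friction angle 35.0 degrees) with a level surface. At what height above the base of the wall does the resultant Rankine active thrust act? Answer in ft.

6.47 ft

K_a = 0.2710.
The pressure distribution is triangular, so the resultant acts at H/3 above the base = 19.4/3 = 6.467 ft.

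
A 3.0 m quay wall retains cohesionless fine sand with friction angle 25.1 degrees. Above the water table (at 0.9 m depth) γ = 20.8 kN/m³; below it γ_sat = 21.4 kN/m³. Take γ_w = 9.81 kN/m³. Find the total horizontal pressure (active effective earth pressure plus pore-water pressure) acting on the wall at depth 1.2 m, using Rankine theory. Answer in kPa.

K_a = (1 − sin φ)/(1 + sin φ) = 0.4043.
γ' = 21.4 − 9.81 = 11.59 kN/m³.
Effective vertical stress at 1.2 m: σ'_v = 20.8×0.9 + 11.59×0.300 = 22.20 kPa.
σ'_h = K_a σ'_v = 0.4043 × 22.20 = 8.974 kPa; u = γ_w × 0.300 = 2.943 kPa.
Total σ_h = 8.974 + 2.943 = 11.92 kPa.

11.9 kPa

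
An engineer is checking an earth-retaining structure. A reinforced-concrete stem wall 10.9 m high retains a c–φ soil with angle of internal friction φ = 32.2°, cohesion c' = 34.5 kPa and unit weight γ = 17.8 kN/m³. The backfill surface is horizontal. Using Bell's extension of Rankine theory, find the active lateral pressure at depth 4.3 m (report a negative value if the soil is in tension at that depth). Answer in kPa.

K_a = (1 − sin φ)/(1 + sin φ) = 0.3047.
σ_a = K_a γ z − 2c√K_a = 0.3047×17.8×4.3 − 2×34.5×0.5520 = -14.77 kPa.

-14.8 kPa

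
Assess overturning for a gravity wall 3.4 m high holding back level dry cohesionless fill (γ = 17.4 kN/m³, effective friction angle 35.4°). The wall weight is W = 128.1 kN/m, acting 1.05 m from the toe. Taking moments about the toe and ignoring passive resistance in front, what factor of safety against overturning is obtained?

4.43

K_a = tan²(45° − 35.4°/2) = 0.2664.
P_a = ½K_aγH² = 0.5×0.2664×17.4×3.4² = 26.79 kN/m, acting at H/3 = 1.133 m above the base.
Overturning moment M_o = P_a × H/3 = 26.79 × 1.133 = 30.36.
Resisting moment M_r = W × 1.05 = 128.1 × 1.05 = 134.5.
FS_overturning = M_r/M_o = 134.5/30.36 = 4.430.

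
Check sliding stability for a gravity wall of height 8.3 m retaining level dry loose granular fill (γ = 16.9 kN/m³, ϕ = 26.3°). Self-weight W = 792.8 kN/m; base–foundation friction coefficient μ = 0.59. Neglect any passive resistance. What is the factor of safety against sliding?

2.08

K_a = tan²(45° − 26.3°/2) = 0.3859.
P_a = ½K_aγH² = 0.5×0.3859×16.9×8.3² = 224.7 kN/m, acting at H/3 = 2.767 m above the base.
FS_sliding = μW / P_a = 0.59×792.8 / 224.7 = 2.082.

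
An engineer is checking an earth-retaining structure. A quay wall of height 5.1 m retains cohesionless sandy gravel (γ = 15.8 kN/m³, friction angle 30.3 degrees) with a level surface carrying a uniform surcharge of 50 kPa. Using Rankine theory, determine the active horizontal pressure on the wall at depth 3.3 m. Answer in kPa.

33.6 kPa

K_a = (1 − sin φ)/(1 + sin φ) = 0.3293.
σ_v = γz + q = 15.8 × 3.3 + 50 = 102.1 kPa.
σ_h = K_a σ_v = 0.3293 × 102.1 = 33.64 kPa.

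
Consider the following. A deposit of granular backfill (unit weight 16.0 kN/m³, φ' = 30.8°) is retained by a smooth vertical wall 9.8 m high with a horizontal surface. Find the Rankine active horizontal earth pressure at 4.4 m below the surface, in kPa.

22.7 kPa

K_a = (1 − sin φ)/(1 + sin φ) = 0.3227.
σ_h = K_a γ z = 0.3227 × 16.0 × 4.4 = 22.72 kPa.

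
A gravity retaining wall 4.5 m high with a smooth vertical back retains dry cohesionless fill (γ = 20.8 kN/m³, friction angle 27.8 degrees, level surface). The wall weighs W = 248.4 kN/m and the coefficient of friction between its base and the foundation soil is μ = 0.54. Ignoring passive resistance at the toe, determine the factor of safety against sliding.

1.75

K_a = tan²(45° − 27.8°/2) = 0.3639.
P_a = ½K_aγH² = 0.5×0.3639×20.8×4.5² = 76.64 kN/m, acting at H/3 = 1.500 m above the base.
FS_sliding = μW / P_a = 0.54×248.4 / 76.64 = 1.750.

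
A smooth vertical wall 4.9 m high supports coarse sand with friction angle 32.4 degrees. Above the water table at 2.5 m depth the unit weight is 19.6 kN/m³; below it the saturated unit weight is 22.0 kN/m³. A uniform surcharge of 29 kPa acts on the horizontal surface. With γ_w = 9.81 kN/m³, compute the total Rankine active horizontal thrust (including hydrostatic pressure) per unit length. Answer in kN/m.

K_a = tan²(45° − φ/2) = 0.3022.
γ' = 22.0 − 9.81 = 12.19 kN/m³. h₂ = H − d_w = 2.4 m.
σ'_h: at surface K_a·q = 8.765; at WT K_a(q+γd_w) = 23.57; at base K_a(q+γd_w+γ'h₂) = 32.42 kPa.
P₁ = ½(8.765+23.57)×2.5 = 40.42; P₂ = ½(23.57+32.42)×2.4 = 67.19; P_w = ½γ_w h₂² = 28.25.
Total = 40.42+67.19+28.25 = 135.9 kN/m.

136 kN/m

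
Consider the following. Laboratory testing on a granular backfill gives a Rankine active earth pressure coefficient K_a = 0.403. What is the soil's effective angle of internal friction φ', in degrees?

K_a = tan²(45° − φ/2) ⇒ 45° − φ/2 = arctan(√0.403) = 32.41°.
φ = 2(45° − 32.41°) = 25.18°.

25.2°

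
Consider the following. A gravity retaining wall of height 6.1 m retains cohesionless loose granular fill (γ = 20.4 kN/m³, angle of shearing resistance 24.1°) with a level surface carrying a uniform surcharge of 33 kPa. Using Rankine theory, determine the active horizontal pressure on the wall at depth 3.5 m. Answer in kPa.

43.9 kPa

K_a = (1 − sin φ)/(1 + sin φ) = 0.4201.
σ_v = γz + q = 20.4 × 3.5 + 33 = 104.4 kPa.
σ_h = K_a σ_v = 0.4201 × 104.4 = 43.86 kPa.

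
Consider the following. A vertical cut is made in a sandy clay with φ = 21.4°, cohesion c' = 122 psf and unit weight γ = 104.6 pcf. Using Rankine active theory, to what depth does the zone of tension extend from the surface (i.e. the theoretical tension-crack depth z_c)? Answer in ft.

3.42 ft

K_a = tan²(45° − 21.4°/2) = 0.4653; √K_a = 0.6822.
The active pressure is zero where K_a γ z = 2c√K_a, so z_c = 2c/(γ√K_a) = 2×122/(104.6×0.6822) = 3.420 ft.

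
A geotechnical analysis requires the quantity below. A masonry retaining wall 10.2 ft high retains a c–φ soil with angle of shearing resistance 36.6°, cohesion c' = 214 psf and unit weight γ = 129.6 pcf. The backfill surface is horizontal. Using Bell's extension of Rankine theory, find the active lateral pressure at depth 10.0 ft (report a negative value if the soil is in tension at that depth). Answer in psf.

113 psf

K_a = (1 − sin φ)/(1 + sin φ) = 0.2530.
σ_a = K_a γ z − 2c√K_a = 0.2530×129.6×10.0 − 2×214×0.5029 = 112.6 psf.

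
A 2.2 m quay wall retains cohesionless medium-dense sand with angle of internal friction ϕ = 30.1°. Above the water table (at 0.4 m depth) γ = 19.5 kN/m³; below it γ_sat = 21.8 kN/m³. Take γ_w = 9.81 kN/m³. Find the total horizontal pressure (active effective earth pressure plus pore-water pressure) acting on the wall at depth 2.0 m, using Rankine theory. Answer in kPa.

K_a = (1 − sin φ)/(1 + sin φ) = 0.3320.
γ' = 21.8 − 9.81 = 11.99 kN/m³.
Effective vertical stress at 2.0 m: σ'_v = 19.5×0.4 + 11.99×1.60 = 26.98 kPa.
σ'_h = K_a σ'_v = 0.3320 × 26.98 = 8.958 kPa; u = γ_w × 1.60 = 15.70 kPa.
Total σ_h = 8.958 + 15.70 = 24.65 kPa.

24.7 kPa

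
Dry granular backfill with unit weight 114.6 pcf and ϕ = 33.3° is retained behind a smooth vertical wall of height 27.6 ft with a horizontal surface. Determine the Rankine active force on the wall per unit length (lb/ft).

K_a = tan²(45° − φ/2) = 0.2911.
P_a = ½ K_a γ H² = 0.5 × 0.2911 × 114.6 × 27.6² = 12710 lb/ft.

12700 lb/ft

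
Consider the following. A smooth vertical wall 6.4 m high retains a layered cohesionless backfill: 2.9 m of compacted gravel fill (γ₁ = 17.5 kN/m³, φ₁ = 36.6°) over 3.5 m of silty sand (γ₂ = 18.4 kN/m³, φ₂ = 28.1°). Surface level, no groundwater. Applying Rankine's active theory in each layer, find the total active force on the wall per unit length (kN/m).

123 kN/m

K_a1 = tan²(45°−36.6°/2) = 0.2530; K_a2 = tan²(45°−28.1°/2) = 0.3596.
Layer 1: σ at base = K_a1 γ₁ h₁ = 12.84 kPa; P₁ = ½×12.84×2.9 = 18.61.
Layer 2: σ_v at top = γ₁h₁ = 50.75; σ_h top = K_a2×50.75 = 18.25; σ_h base = K_a2×(50.75+18.4×3.5) = 41.41.
P₂ = ½(18.25+41.41)×3.5 = 104.4. Total P_a = 18.61+104.4 = 123.0 kN/m.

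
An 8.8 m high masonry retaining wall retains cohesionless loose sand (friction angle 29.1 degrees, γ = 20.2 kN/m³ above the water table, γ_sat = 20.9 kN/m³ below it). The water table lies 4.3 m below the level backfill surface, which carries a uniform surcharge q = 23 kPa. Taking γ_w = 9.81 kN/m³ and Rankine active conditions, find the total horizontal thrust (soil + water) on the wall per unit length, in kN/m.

408 kN/m

K_a = tan²(45° − φ/2) = 0.3456.
γ' = 20.9 − 9.81 = 11.09 kN/m³. h₂ = H − d_w = 4.5 m.
σ'_h: at surface K_a·q = 7.949; at WT K_a(q+γd_w) = 37.97; at base K_a(q+γd_w+γ'h₂) = 55.21 kPa.
P₁ = ½(7.949+37.97)×4.3 = 98.72; P₂ = ½(37.97+55.21)×4.5 = 209.7; P_w = ½γ_w h₂² = 99.33.
Total = 98.72+209.7+99.33 = 407.7 kN/m.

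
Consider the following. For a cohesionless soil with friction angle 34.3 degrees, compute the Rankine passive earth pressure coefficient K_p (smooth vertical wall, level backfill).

K_p = (1 + sin φ)/(1 − sin φ) = tan²(45° + 34.3°/2) = 3.582.

3.58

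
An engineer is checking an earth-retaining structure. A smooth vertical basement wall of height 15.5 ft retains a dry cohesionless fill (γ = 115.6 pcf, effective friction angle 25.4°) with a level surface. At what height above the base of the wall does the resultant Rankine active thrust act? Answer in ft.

K_a = 0.3996.
The pressure distribution is triangular, so the resultant acts at H/3 above the base = 15.5/3 = 5.167 ft.

5.17 ft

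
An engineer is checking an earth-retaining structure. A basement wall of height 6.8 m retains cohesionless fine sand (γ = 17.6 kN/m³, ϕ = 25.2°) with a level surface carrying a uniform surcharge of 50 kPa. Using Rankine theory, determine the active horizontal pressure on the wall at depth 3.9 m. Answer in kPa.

47.8 kPa

K_a = (1 − sin φ)/(1 + sin φ) = 0.4027.
σ_v = γz + q = 17.6 × 3.9 + 50 = 118.6 kPa.
σ_h = K_a σ_v = 0.4027 × 118.6 = 47.78 kPa.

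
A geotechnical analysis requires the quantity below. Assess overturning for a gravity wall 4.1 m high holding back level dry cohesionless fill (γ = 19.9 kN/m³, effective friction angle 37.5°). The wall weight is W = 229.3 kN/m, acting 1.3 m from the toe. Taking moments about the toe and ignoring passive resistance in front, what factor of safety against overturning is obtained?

5.36

K_a = tan²(45° − 37.5°/2) = 0.2432.
P_a = ½K_aγH² = 0.5×0.2432×19.9×4.1² = 40.68 kN/m, acting at H/3 = 1.367 m above the base.
Overturning moment M_o = P_a × H/3 = 40.68 × 1.367 = 55.59.
Resisting moment M_r = W × 1.3 = 229.3 × 1.3 = 298.1.
FS_overturning = M_r/M_o = 298.1/55.59 = 5.362.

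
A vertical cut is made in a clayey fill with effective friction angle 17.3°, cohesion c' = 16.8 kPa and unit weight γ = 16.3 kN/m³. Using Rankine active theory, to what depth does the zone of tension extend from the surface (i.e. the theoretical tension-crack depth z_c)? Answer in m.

K_a = tan²(45° − 17.3°/2) = 0.5416; √K_a = 0.7359.
The active pressure is zero where K_a γ z = 2c√K_a, so z_c = 2c/(γ√K_a) = 2×16.8/(16.3×0.7359) = 2.801 m.

2.80 m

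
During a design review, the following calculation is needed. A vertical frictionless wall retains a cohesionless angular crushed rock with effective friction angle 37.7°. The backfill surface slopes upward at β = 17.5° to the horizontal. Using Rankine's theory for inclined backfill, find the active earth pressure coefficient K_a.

0.270

K_a = cos β · (cos β − √(cos²β − cos²φ)) / (cos β + √(cos²β − cos²φ)).
cos β = 0.9537, cos φ = 0.7912, √(cos²β − cos²φ) = 0.5325.
K_a = 0.9537 × (0.9537 − 0.5325)/(0.9537 + 0.5325) = 0.2703.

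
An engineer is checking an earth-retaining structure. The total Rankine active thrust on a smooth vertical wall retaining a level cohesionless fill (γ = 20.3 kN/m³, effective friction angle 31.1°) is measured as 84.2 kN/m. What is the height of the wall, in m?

K_a = 0.3188. P_a = ½ K_a γ H² ⇒ H = √(2P_a/(K_a γ)).
H = √(2×84.2/(0.3188×20.3)) = 5.101 m.

5.10 m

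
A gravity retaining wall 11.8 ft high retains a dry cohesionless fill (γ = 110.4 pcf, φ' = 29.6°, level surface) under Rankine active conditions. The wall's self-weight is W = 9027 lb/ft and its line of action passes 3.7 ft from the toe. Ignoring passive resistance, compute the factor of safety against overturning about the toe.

3.26

K_a = tan²(45° − 29.6°/2) = 0.3387.
P_a = ½K_aγH² = 0.5×0.3387×110.4×11.8² = 2604 lb/ft, acting at H/3 = 3.933 ft above the base.
Overturning moment M_o = P_a × H/3 = 2604 × 3.933 = 10240.
Resisting moment M_r = W × 3.7 = 9027 × 3.7 = 33400.
FS_overturning = M_r/M_o = 33400/10240 = 3.261.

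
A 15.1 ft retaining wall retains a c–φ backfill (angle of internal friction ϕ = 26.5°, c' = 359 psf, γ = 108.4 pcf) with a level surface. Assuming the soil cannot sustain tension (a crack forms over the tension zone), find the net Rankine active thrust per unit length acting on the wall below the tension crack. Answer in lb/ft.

K_a = 0.3829; √K_a = 0.6188.
Tension-crack depth z_c = 2c/(γ√K_a) = 2×359/(108.4×0.6188) = 10.70 ft.
σ_a at base = K_a γ H − 2c√K_a = 0.3829×108.4×15.1 − 2×359×0.6188 = 182.5 psf.
P_a = ½ × 182.5 × (H − z_c) = 0.5×182.5×4.396 = 401.2 lb/ft.

401 lb/ft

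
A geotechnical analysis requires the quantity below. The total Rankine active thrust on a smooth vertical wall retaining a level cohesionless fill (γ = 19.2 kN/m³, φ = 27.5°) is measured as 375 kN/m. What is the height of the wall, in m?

K_a = 0.3682. P_a = ½ K_a γ H² ⇒ H = √(2P_a/(K_a γ)).
H = √(2×375/(0.3682×19.2)) = 10.30 m.

10.3 m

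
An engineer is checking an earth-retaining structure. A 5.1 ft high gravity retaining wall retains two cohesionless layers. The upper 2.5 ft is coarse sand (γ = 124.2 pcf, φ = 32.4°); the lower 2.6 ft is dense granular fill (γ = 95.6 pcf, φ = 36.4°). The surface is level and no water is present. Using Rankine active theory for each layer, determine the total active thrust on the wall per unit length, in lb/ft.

K_a1 = tan²(45°−32.4°/2) = 0.3022; K_a2 = tan²(45°−36.4°/2) = 0.2552.
Layer 1: σ at base = K_a1 γ₁ h₁ = 93.84 psf; P₁ = ½×93.84×2.5 = 117.3.
Layer 2: σ_v at top = γ₁h₁ = 310.5; σ_h top = K_a2×310.5 = 79.23; σ_h base = K_a2×(310.5+95.6×2.6) = 142.7.
P₂ = ½(79.23+142.7)×2.6 = 288.4. Total P_a = 117.3+288.4 = 405.7 lb/ft.

406 lb/ft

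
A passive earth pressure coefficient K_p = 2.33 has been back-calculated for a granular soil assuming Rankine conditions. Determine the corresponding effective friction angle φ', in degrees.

23.5°

K_p = (1+sin φ)/(1−sin φ) ⇒ sin φ = (K_p − 1)/(K_p + 1) = 0.3994.
φ = arcsin(0.3994) = 23.54°.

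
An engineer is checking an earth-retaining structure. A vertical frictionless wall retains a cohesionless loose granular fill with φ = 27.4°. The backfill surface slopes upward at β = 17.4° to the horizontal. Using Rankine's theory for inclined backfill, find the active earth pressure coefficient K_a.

0.442

K_a = cos β · (cos β − √(cos²β − cos²φ)) / (cos β + √(cos²β − cos²φ)).
cos β = 0.9542, cos φ = 0.8878, √(cos²β − cos²φ) = 0.3498.
K_a = 0.9542 × (0.9542 − 0.3498)/(0.9542 + 0.3498) = 0.4423.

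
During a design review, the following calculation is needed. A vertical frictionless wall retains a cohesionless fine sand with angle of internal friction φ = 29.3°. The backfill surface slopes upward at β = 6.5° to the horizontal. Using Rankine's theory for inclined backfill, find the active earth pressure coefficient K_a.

0.350

K_a = cos β · (cos β − √(cos²β − cos²φ)) / (cos β + √(cos²β − cos²φ)).
cos β = 0.9936, cos φ = 0.8721, √(cos²β − cos²φ) = 0.4761.
K_a = 0.9936 × (0.9936 − 0.4761)/(0.9936 + 0.4761) = 0.3498.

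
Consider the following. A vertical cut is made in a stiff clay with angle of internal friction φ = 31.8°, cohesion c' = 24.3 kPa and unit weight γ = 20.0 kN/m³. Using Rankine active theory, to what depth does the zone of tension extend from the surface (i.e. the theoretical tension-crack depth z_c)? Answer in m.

K_a = tan²(45° − 31.8°/2) = 0.3098; √K_a = 0.5566.
The active pressure is zero where K_a γ z = 2c√K_a, so z_c = 2c/(γ√K_a) = 2×24.3/(20.0×0.5566) = 4.366 m.

4.37 m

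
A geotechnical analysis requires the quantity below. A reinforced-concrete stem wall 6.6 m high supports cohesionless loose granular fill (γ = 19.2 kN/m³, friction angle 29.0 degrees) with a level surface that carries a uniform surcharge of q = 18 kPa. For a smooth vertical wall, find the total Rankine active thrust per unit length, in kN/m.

K_a = tan²(45° − φ/2) = 0.3470.
Soil triangle: ½ K_a γ H² = 0.5×0.3470×19.2×6.6² = 145.1 kN/m.
Surcharge rectangle: K_a q H = 0.3470×18×6.6 = 41.22 kN/m.
Total = 145.1 + 41.22 = 186.3 kN/m.

186 kN/m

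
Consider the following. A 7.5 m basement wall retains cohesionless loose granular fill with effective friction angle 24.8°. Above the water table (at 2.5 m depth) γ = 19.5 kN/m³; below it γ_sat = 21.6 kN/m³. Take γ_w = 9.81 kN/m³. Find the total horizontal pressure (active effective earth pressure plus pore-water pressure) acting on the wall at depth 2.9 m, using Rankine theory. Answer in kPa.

K_a = (1 − sin φ)/(1 + sin φ) = 0.4090.
γ' = 21.6 − 9.81 = 11.79 kN/m³.
Effective vertical stress at 2.9 m: σ'_v = 19.5×2.5 + 11.79×0.400 = 53.47 kPa.
σ'_h = K_a σ'_v = 0.4090 × 53.47 = 21.87 kPa; u = γ_w × 0.400 = 3.924 kPa.
Total σ_h = 21.87 + 3.924 = 25.79 kPa.

25.8 kPa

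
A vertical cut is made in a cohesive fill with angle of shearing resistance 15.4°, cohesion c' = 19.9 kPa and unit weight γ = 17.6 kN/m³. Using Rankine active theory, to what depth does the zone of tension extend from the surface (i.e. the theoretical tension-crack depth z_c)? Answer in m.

K_a = tan²(45° − 15.4°/2) = 0.5803; √K_a = 0.7618.
The active pressure is zero where K_a γ z = 2c√K_a, so z_c = 2c/(γ√K_a) = 2×19.9/(17.6×0.7618) = 2.968 m.

2.97 m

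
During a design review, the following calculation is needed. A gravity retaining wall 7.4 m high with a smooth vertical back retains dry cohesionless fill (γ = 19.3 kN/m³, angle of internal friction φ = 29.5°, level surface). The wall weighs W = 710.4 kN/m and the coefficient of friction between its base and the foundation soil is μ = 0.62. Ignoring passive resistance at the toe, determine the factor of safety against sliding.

2.45

K_a = tan²(45° − 29.5°/2) = 0.3401.
P_a = ½K_aγH² = 0.5×0.3401×19.3×7.4² = 179.7 kN/m, acting at H/3 = 2.467 m above the base.
FS_sliding = μW / P_a = 0.62×710.4 / 179.7 = 2.451.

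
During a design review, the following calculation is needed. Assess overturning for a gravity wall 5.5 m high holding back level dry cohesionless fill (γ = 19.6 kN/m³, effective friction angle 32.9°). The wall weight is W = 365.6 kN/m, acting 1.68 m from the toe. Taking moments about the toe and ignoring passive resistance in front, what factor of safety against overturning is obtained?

K_a = tan²(45° − 32.9°/2) = 0.2960.
P_a = ½K_aγH² = 0.5×0.2960×19.6×5.5² = 87.76 kN/m, acting at H/3 = 1.833 m above the base.
Overturning moment M_o = P_a × H/3 = 87.76 × 1.833 = 160.9.
Resisting moment M_r = W × 1.68 = 365.6 × 1.68 = 614.2.
FS_overturning = M_r/M_o = 614.2/160.9 = 3.818.

3.82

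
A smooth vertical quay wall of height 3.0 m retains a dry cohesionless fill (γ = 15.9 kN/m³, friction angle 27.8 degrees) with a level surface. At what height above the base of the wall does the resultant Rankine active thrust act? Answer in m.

1.00 m

K_a = 0.3639.
The pressure distribution is triangular, so the resultant acts at H/3 above the base = 3.0/3 = 1.000 m.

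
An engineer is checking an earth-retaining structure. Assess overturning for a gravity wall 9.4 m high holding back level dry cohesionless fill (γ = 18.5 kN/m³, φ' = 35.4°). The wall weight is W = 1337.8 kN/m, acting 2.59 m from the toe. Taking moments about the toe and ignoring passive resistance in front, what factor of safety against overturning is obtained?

5.08

K_a = tan²(45° − 35.4°/2) = 0.2664.
P_a = ½K_aγH² = 0.5×0.2664×18.5×9.4² = 217.7 kN/m, acting at H/3 = 3.133 m above the base.
Overturning moment M_o = P_a × H/3 = 217.7 × 3.133 = 682.2.
Resisting moment M_r = W × 2.59 = 1337.8 × 2.59 = 3465.
FS_overturning = M_r/M_o = 3465/682.2 = 5.079.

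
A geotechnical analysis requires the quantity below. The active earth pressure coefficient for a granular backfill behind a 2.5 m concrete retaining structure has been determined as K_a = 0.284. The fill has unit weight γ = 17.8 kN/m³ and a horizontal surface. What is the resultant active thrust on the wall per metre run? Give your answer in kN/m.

P = ½ K_a γ H² = 0.5 × 0.284 × 17.8 × 2.5² = 15.80 kN/m.

15.8 kN/m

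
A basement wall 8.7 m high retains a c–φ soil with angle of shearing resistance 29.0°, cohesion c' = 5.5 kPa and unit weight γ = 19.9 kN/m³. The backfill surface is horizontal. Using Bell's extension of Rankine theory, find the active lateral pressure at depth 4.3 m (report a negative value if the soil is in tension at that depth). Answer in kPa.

23.2 kPa

K_a = (1 − sin φ)/(1 + sin φ) = 0.3470.
σ_a = K_a γ z − 2c√K_a = 0.3470×19.9×4.3 − 2×5.5×0.5890 = 23.21 kPa.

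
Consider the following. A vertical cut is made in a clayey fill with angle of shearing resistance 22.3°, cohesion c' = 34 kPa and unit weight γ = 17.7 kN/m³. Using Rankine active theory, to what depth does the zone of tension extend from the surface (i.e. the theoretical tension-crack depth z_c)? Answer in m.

K_a = tan²(45° − 22.3°/2) = 0.4498; √K_a = 0.6707.
The active pressure is zero where K_a γ z = 2c√K_a, so z_c = 2c/(γ√K_a) = 2×34/(17.7×0.6707) = 5.728 m.

5.73 m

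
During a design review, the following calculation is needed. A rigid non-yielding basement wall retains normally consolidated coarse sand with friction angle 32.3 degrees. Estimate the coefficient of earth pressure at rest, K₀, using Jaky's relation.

K₀ = 1 − sin φ' = 1 − sin 32.3° = 0.4656.

0.466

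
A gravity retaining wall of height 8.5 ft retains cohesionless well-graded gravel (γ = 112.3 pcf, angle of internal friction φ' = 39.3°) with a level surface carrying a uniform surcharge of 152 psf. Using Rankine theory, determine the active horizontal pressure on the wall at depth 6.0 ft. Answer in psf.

185 psf

K_a = (1 − sin φ)/(1 + sin φ) = 0.2245.
σ_v = γz + q = 112.3 × 6.0 + 152 = 825.8 psf.
σ_h = K_a σ_v = 0.2245 × 825.8 = 185.4 psf.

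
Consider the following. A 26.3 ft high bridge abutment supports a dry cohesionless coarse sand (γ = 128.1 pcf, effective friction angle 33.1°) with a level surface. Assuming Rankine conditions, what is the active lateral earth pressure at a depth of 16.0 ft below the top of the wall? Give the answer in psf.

K_a = (1 − sin φ)/(1 + sin φ) = 0.2936.
σ_h = K_a γ z = 0.2936 × 128.1 × 16.0 = 601.7 psf.

602 psf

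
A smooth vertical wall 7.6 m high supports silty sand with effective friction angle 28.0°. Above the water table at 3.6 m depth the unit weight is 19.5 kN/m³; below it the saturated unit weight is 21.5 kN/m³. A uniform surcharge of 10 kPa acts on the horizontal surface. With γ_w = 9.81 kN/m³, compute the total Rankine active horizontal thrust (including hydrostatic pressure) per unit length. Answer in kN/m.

287 kN/m

K_a = tan²(45° − φ/2) = 0.3610.
γ' = 21.5 − 9.81 = 11.69 kN/m³. h₂ = H − d_w = 4.0 m.
σ'_h: at surface K_a·q = 3.610; at WT K_a(q+γd_w) = 28.95; at base K_a(q+γd_w+γ'h₂) = 45.84 kPa.
P₁ = ½(3.610+28.95)×3.6 = 58.62; P₂ = ½(28.95+45.84)×4.0 = 149.6; P_w = ½γ_w h₂² = 78.48.
Total = 58.62+149.6+78.48 = 286.7 kN/m.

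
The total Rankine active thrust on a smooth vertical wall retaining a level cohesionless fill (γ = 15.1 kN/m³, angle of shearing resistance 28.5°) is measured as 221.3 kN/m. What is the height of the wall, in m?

9.10 m

K_a = 0.3540. P_a = ½ K_a γ H² ⇒ H = √(2P_a/(K_a γ)).
H = √(2×221.3/(0.3540×15.1)) = 9.100 m.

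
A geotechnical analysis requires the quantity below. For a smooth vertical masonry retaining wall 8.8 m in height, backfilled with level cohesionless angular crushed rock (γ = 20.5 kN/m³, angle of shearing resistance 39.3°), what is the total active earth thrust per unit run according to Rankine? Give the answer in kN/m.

K_a = tan²(45° − φ/2) = 0.2245.
P_a = ½ K_a γ H² = 0.5 × 0.2245 × 20.5 × 8.8² = 178.2 kN/m.

178 kN/m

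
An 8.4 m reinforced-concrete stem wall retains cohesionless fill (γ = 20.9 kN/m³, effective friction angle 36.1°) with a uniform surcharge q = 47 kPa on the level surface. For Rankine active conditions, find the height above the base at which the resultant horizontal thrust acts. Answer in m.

3.29 m

K_a = 0.2585.
Triangular part P₁ = ½K_aγH² = 190.6 at H/3 = 2.800 m; rectangular part P₂ = K_a q H = 102.1 at H/2 = 4.200 m.
ȳ = (P₁·2.800 + P₂·4.200)/(P₁+P₂) = 3.288 m.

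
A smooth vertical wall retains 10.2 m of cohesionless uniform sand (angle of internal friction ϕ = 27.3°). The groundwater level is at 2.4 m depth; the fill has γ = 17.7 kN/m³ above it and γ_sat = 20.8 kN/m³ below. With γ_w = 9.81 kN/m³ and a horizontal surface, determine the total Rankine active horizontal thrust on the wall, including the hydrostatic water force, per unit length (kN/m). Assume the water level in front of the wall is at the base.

K_a = tan²(45° − φ/2) = 0.3711.
γ' = 20.8 − 9.81 = 10.99 kN/m³. Depth below WT = 7.8 m.
σ'_h at WT = K_a γ d_w = 15.77 kPa; at base = 15.77 + K_a γ' × 7.8 = 47.58 kPa.
P₁ (0–2.4 m) = ½×15.77×2.4 = 18.92. P₂ (2.4–10.2 m) = ½(15.77+47.58)×7.8 = 247.0.
P_w = ½ γ_w h₂² = 0.5×9.81×7.8² = 298.4. Total = 18.92+247.0+298.4 = 564.4 kN/m.

564 kN/m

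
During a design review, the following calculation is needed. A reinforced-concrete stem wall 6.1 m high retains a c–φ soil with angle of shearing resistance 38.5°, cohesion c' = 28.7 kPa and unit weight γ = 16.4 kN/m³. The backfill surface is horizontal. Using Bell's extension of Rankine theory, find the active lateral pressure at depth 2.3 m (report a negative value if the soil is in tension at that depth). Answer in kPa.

K_a = (1 − sin φ)/(1 + sin φ) = 0.2327.
σ_a = K_a γ z − 2c√K_a = 0.2327×16.4×2.3 − 2×28.7×0.4823 = -18.91 kPa.

-18.9 kPa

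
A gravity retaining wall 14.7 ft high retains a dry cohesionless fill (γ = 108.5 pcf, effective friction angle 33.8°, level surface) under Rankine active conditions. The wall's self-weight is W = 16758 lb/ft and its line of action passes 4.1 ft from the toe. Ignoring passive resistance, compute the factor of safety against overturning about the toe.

4.20

K_a = tan²(45° − 33.8°/2) = 0.2851.
P_a = ½K_aγH² = 0.5×0.2851×108.5×14.7² = 3342 lb/ft, acting at H/3 = 4.900 ft above the base.
Overturning moment M_o = P_a × H/3 = 3342 × 4.900 = 16380.
Resisting moment M_r = W × 4.1 = 16758 × 4.1 = 68710.
FS_overturning = M_r/M_o = 68710/16380 = 4.195.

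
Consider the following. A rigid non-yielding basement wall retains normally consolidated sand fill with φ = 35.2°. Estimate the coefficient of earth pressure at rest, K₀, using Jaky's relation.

0.424

K₀ = 1 − sin φ' = 1 − sin 35.2° = 0.4236.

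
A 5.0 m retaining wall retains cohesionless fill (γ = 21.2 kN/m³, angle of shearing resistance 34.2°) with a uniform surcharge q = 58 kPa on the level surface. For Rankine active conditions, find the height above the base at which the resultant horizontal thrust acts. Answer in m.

K_a = 0.2803.
Triangular part P₁ = ½K_aγH² = 74.29 at H/3 = 1.667 m; rectangular part P₂ = K_a q H = 81.30 at H/2 = 2.500 m.
ȳ = (P₁·1.667 + P₂·2.500)/(P₁+P₂) = 2.102 m.

2.10 m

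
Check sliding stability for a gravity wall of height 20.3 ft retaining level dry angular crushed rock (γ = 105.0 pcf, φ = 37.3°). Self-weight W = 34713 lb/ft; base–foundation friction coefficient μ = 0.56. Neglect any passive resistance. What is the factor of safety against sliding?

3.66

K_a = tan²(45° − 37.3°/2) = 0.2453.
P_a = ½K_aγH² = 0.5×0.2453×105.0×20.3² = 5308 lb/ft, acting at H/3 = 6.767 ft above the base.
FS_sliding = μW / P_a = 0.56×34713 / 5308 = 3.662.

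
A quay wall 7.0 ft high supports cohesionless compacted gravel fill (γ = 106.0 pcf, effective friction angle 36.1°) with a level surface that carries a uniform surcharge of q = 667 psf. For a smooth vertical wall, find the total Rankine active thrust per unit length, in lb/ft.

1880 lb/ft

K_a = tan²(45° − φ/2) = 0.2585.
Soil triangle: ½ K_a γ H² = 0.5×0.2585×106.0×7.0² = 671.3 lb/ft.
Surcharge rectangle: K_a q H = 0.2585×667×7.0 = 1207 lb/ft.
Total = 671.3 + 1207 = 1878 lb/ft.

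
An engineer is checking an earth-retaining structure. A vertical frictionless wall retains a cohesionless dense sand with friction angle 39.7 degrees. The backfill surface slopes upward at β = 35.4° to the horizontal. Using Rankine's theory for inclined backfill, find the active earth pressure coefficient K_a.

0.410

K_a = cos β · (cos β − √(cos²β − cos²φ)) / (cos β + √(cos²β − cos²φ)).
cos β = 0.8151, cos φ = 0.7694, √(cos²β − cos²φ) = 0.2692.
K_a = 0.8151 × (0.8151 − 0.2692)/(0.8151 + 0.2692) = 0.4104.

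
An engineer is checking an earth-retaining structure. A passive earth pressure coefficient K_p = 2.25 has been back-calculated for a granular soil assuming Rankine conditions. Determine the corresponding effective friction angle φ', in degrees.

22.6°

K_p = (1+sin φ)/(1−sin φ) ⇒ sin φ = (K_p − 1)/(K_p + 1) = 0.3846.
φ = arcsin(0.3846) = 22.62°.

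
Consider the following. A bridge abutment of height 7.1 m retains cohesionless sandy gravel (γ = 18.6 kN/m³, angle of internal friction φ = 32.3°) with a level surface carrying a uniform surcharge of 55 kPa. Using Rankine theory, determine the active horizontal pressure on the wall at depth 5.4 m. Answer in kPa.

47.2 kPa

K_a = (1 − sin φ)/(1 + sin φ) = 0.3035.
σ_v = γz + q = 18.6 × 5.4 + 55 = 155.4 kPa.
σ_h = K_a σ_v = 0.3035 × 155.4 = 47.17 kPa.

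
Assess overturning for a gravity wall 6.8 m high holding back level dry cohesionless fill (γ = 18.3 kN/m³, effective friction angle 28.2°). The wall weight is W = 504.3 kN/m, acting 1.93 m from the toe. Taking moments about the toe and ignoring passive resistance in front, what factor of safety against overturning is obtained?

K_a = tan²(45° − 28.2°/2) = 0.3582.
P_a = ½K_aγH² = 0.5×0.3582×18.3×6.8² = 151.5 kN/m, acting at H/3 = 2.267 m above the base.
Overturning moment M_o = P_a × H/3 = 151.5 × 2.267 = 343.5.
Resisting moment M_r = W × 1.93 = 504.3 × 1.93 = 973.3.
FS_overturning = M_r/M_o = 973.3/343.5 = 2.833.

2.83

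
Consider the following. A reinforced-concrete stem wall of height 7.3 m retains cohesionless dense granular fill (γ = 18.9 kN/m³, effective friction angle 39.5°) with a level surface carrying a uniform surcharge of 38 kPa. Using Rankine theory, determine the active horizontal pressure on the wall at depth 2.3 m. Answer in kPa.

K_a = (1 − sin φ)/(1 + sin φ) = 0.2224.
σ_v = γz + q = 18.9 × 2.3 + 38 = 81.47 kPa.
σ_h = K_a σ_v = 0.2224 × 81.47 = 18.12 kPa.

18.1 kPa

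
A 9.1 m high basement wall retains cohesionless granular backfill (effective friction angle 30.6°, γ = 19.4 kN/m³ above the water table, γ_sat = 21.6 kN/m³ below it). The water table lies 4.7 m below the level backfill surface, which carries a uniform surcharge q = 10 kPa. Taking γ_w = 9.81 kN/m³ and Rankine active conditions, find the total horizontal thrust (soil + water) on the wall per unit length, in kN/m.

362 kN/m

K_a = tan²(45° − φ/2) = 0.3253.
γ' = 21.6 − 9.81 = 11.79 kN/m³. h₂ = H − d_w = 4.4 m.
σ'_h: at surface K_a·q = 3.253; at WT K_a(q+γd_w) = 32.92; at base K_a(q+γd_w+γ'h₂) = 49.80 kPa.
P₁ = ½(3.253+32.92)×4.7 = 85.00; P₂ = ½(32.92+49.80)×4.4 = 182.0; P_w = ½γ_w h₂² = 94.96.
Total = 85.00+182.0+94.96 = 361.9 kN/m.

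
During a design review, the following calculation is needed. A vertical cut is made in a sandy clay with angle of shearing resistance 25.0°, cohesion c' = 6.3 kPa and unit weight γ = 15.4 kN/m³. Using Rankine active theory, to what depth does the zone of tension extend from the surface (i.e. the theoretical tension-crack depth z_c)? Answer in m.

1.28 m

K_a = tan²(45° − 25.0°/2) = 0.4059; √K_a = 0.6371.
The active pressure is zero where K_a γ z = 2c√K_a, so z_c = 2c/(γ√K_a) = 2×6.3/(15.4×0.6371) = 1.284 m.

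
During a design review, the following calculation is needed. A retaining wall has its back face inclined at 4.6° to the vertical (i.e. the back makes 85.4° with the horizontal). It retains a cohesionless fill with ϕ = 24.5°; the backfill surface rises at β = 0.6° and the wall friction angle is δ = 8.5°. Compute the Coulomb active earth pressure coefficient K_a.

0.419

K_a = sin²(α+φ) / [sin²α · sin(α−δ) · (1 + √{sin(φ+δ)sin(φ−β) / (sin(α−δ)sin(α+β))})²].
With α = 85.4°, φ = 24.5°, δ = 8.5°, β = 0.6°: K_a = 0.4191.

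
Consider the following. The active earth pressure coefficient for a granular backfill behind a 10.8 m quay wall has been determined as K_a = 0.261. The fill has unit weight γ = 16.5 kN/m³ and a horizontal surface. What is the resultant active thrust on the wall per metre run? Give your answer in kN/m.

251 kN/m

P = ½ K_a γ H² = 0.5 × 0.261 × 16.5 × 10.8² = 251.2 kN/m.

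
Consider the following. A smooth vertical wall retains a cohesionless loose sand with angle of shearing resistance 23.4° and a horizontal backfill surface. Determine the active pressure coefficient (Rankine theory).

K_a = (1 − sin φ)/(1 + sin φ) = (1 − sin 23.4°)/(1 + sin 23.4°) = 0.4315.

0.431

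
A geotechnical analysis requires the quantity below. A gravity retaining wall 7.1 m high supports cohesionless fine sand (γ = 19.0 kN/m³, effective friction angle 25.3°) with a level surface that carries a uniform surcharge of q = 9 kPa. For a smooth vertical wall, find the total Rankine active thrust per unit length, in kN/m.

K_a = tan²(45° − φ/2) = 0.4012.
Soil triangle: ½ K_a γ H² = 0.5×0.4012×19.0×7.1² = 192.1 kN/m.
Surcharge rectangle: K_a q H = 0.4012×9×7.1 = 25.64 kN/m.
Total = 192.1 + 25.64 = 217.8 kN/m.

218 kN/m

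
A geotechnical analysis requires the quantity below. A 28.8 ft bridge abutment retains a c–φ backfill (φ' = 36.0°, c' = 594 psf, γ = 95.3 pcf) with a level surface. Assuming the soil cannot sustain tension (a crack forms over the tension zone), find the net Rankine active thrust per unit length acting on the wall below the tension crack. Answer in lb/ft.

232 lb/ft

K_a = 0.2596; √K_a = 0.5095.
Tension-crack depth z_c = 2c/(γ√K_a) = 2×594/(95.3×0.5095) = 24.47 ft.
σ_a at base = K_a γ H − 2c√K_a = 0.2596×95.3×28.8 − 2×594×0.5095 = 107.2 psf.
P_a = ½ × 107.2 × (H − z_c) = 0.5×107.2×4.334 = 232.4 lb/ft.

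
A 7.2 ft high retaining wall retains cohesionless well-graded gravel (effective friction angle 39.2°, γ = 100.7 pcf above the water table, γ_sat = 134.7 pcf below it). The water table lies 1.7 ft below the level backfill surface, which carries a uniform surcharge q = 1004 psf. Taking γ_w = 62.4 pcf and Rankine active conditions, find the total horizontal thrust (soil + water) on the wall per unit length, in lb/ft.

3070 lb/ft

K_a = tan²(45° − φ/2) = 0.2255.
γ' = 134.7 − 62.4 = 72.30 pcf. h₂ = H − d_w = 5.5 ft.
σ'_h: at surface K_a·q = 226.4; at WT K_a(q+γd_w) = 265.0; at base K_a(q+γd_w+γ'h₂) = 354.6 psf.
P₁ = ½(226.4+265.0)×1.7 = 417.6; P₂ = ½(265.0+354.6)×5.5 = 1704; P_w = ½γ_w h₂² = 943.8.
Total = 417.6+1704+943.8 = 3065 lb/ft.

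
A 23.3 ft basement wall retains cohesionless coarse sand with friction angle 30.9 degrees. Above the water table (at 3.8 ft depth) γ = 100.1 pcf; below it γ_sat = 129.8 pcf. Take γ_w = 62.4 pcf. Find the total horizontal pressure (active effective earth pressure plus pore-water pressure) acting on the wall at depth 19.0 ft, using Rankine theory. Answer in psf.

1400 psf

K_a = (1 − sin φ)/(1 + sin φ) = 0.3214.
γ' = 129.8 − 62.4 = 67.40 pcf.
Effective vertical stress at 19.0 ft: σ'_v = 100.1×3.8 + 67.40×15.2 = 1405 psf.
σ'_h = K_a σ'_v = 0.3214 × 1405 = 451.5 psf; u = γ_w × 15.2 = 948.5 psf.
Total σ_h = 451.5 + 948.5 = 1400 psf.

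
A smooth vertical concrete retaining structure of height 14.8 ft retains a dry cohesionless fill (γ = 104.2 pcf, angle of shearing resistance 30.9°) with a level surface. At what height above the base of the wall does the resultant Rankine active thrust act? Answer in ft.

4.93 ft

K_a = 0.3214.
The pressure distribution is triangular, so the resultant acts at H/3 above the base = 14.8/3 = 4.933 ft.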